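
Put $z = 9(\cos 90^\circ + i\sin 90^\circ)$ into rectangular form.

a = r cos θ = 9 * 0 = 0
b = r sin θ = 9 * 1 = 9
z = 9i


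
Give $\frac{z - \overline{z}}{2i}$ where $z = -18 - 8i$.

z - conjugate(z) = 2bi
(z - conjugate(z))/(2i) = 2bi/(2i) = b = -8


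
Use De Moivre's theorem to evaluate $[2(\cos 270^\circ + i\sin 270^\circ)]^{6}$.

By De Moivre: z^n = r^n(cos(nθ) + i sin(nθ))
= 2^6(cos(6*270°) + i sin(6*270°))
= 64(cos 180° + i sin 180°)
= -64


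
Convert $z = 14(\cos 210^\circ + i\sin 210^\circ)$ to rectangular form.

a = r cos θ = 14 * -sqrt(3)/2 = -7*sqrt(3)
b = r sin θ = 14 * -1/2 = -7
z = -7*sqrt(3) - 7i


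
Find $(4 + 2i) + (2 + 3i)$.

(4 + 2) + (2 + 3)i = 6 + 5i


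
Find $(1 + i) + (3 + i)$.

(1 + 3) + (1 + 1)i = 4 + 2i


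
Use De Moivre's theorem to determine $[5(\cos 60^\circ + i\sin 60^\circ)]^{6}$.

By De Moivre: z^n = r^n(cos(nθ) + i sin(nθ))
= 5^6(cos(6*60°) + i sin(6*60°))
= 15625(cos 0° + i sin 0°)
= 15625


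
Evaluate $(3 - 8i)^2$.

(a + bi)^2 = a^2 - b^2 + 2abi
= 3^2 - (-8)^2 + 2*3*(-8)i
= -55 - 48i


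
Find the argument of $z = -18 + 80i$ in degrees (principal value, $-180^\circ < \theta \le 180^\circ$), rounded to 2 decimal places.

θ = arctan(b/a) = arctan(80/-18) (quadrant-adjusted) = 102.68°


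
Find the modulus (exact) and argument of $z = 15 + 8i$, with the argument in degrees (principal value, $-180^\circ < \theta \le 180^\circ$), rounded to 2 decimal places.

|z| = sqrt(15^2 + 8^2) = 17
arg(z) = arctan(b/a) = arctan(8/15) (quadrant-adjusted) = 28.07°


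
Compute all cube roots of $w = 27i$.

|w| = 27, arg(w) = 90°
Root modulus = 27^(1/3) = 3
Root arguments: θ_k = (90° + 360°k)/3 for k = 0, 1, ..., 2
Roots: 3*sqrt(3)/2 + (3/2)i, -3*sqrt(3)/2 + (3/2)i, -3i


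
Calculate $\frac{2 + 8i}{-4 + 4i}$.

Multiply numerator and denominator by conjugate (-4 - 4i):
= (2 + 8i)(-4 - 4i) / ((-4)^2 + 4^2)
= (24 - 40i) / 32
Divide through by 8: (3 - 5i) / 4
= 3/4 - (5/4)i


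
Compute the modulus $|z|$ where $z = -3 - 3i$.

|z| = sqrt(a^2 + b^2) = sqrt((-3)^2 + (-3)^2) = sqrt(18) = sqrt(18)


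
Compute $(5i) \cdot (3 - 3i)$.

(a1*a2 - b1*b2) + (a1*b2 + b1*a2)i
= (0 - (-15)) + (0 + 15)i
= 15 + 15i


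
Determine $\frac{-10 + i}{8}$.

Divisor is real, so divide each part by 8:
= -5/4 + (1/8)i


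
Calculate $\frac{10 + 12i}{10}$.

Divisor is real, so divide each part by 10:
= 1 + (6/5)i


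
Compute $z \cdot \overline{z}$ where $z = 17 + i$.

z * conjugate(z) = |z|^2 = a^2 + b^2
= 17^2 + 1^2 = 290


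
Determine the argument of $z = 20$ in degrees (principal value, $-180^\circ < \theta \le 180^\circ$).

b = 0 and a > 0, so z lies on the positive real axis: θ = 0°


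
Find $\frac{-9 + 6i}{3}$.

Divisor is real, so divide each part by 3:
= -3 + 2i


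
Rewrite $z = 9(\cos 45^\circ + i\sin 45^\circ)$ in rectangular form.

a = r cos θ = 9 * sqrt(2)/2 = 9*sqrt(2)/2
b = r sin θ = 9 * sqrt(2)/2 = 9*sqrt(2)/2
z = 9*sqrt(2)/2 + (9*sqrt(2)/2)i


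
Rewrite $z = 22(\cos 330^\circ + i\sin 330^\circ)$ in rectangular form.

a = r cos θ = 22 * sqrt(3)/2 = 11*sqrt(3)
b = r sin θ = 22 * -1/2 = -11
z = 11*sqrt(3) - 11i


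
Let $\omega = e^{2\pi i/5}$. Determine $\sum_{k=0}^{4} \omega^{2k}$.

Let ζ = ω^2 = e^(2πi·2/5). Since 5 ∤ 2, ζ ≠ 1.
Sum = Σ_{k=0}^{4} ζ^k = (ζ^5 - 1)/(ζ - 1) = (ω^{2·5} - 1)/(ζ - 1) = (1 - 1)/(ζ - 1) = 0


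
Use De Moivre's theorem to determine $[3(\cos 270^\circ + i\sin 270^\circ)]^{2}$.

By De Moivre: z^n = r^n(cos(nθ) + i sin(nθ))
= 3^2(cos(2*270°) + i sin(2*270°))
= 9(cos 180° + i sin 180°)
= -9


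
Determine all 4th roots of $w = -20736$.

|w| = 20736, arg(w) = 180°
Root modulus = 20736^(1/4) = 12
Root arguments: θ_k = (180° + 360°k)/4 for k = 0, 1, ..., 3
Roots: 6*sqrt(2) + 6*sqrt(2)i, -6*sqrt(2) + 6*sqrt(2)i, -6*sqrt(2) - 6*sqrt(2)i, 6*sqrt(2) - 6*sqrt(2)i


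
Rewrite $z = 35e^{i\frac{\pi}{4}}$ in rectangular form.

a = r cos θ = 35 * sqrt(2)/2 = 35*sqrt(2)/2
b = r sin θ = 35 * sqrt(2)/2 = 35*sqrt(2)/2
z = 35*sqrt(2)/2 + (35*sqrt(2)/2)i


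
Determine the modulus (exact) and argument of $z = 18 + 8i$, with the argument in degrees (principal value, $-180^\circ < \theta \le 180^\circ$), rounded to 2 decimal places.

|z| = sqrt(18^2 + 8^2) = sqrt(388)
arg(z) = arctan(b/a) = arctan(8/18) (quadrant-adjusted) = 23.96°


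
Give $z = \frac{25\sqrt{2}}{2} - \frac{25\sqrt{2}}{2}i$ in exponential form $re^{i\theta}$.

r = |z| = sqrt((25*sqrt(2)/2)^2 + (-25*sqrt(2)/2)^2) = sqrt(625/2 + 625/2) = sqrt(625) = 25
θ = arctan(b/a) = arctan(-17.6777/17.6777) (quadrant-adjusted) = -45° = -π/4
z = 25e^(-i*π/4)


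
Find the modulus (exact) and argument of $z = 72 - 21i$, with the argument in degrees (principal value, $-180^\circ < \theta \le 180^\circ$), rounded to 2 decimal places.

|z| = sqrt(72^2 + (-21)^2) = 75
arg(z) = arctan(b/a) = arctan(-21/72) (quadrant-adjusted) = -16.26°


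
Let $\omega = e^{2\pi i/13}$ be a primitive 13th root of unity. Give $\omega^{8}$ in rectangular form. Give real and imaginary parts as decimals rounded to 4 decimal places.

ω^8 = e^(2πi·8/13) = e^(i·16π/13)
= cos(16π/13) + i sin(16π/13)
= -0.7485 - 0.6631i


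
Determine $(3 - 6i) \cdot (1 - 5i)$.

(a1*a2 - b1*b2) + (a1*b2 + b1*a2)i
= (3 - 30) + (-15 + (-6))i
= -27 - 21i


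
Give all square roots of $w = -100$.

|w| = 100, arg(w) = 180°
Root modulus = 100^(1/2) = 10
Root arguments: θ_k = (180° + 360°k)/2 for k = 0, 1, ..., 1
Roots: 10i, -10i


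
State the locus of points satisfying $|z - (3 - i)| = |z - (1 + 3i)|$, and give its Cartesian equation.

|z - z1| = |z - z2| means z is equidistant from z1 and z2,
i.e. the perpendicular bisector of the segment from (3, -1) to (1, 3) (midpoint (2, 1)).
With z = x + yi, square both sides:
(x - 3)^2 + (y - (-1))^2 = (x - 1)^2 + (y - 3)^2
The x^2 and y^2 terms cancel: -4x + 8y = 10 - 10 = 0
Simplify: x - 2y = 0
Locus: Perpendicular bisector of the segment from (3, -1) to (1, 3): the line x - 2y = 0


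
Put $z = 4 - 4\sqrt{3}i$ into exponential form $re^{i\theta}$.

r = |z| = sqrt((4)^2 + (-4*sqrt(3))^2) = sqrt(16 + 48) = sqrt(64) = 8
θ = arctan(b/a) = arctan(-6.9282/4) (quadrant-adjusted) = -60° = -π/3
z = 8e^(-i*π/3)


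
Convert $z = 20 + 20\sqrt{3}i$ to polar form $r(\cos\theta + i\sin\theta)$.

r = |z| = sqrt(a^2 + b^2) = sqrt((20)^2 + (20*sqrt(3))^2) = sqrt(400 + 1200) = sqrt(1600) = 40
θ = arctan(b/a) = arctan(34.641/20) (quadrant-adjusted) = 60°
z = 40(cos 60° + i sin 60°)


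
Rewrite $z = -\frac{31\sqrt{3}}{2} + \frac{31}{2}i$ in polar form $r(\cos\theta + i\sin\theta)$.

r = |z| = sqrt(a^2 + b^2) = sqrt((-31*sqrt(3)/2)^2 + (31/2)^2) = sqrt(2883/4 + 961/4) = sqrt(961) = 31
θ = arctan(b/a) = arctan(15.5/-26.8468) (quadrant-adjusted) = 150°
z = 31(cos 150° + i sin 150°)


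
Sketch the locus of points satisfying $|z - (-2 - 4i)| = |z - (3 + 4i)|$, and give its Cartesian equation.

|z - z1| = |z - z2| means z is equidistant from z1 and z2,
i.e. the perpendicular bisector of the segment from (-2, -4) to (3, 4) (midpoint (1/2, 0)).
With z = x + yi, square both sides:
(x - (-2))^2 + (y - (-4))^2 = (x - 3)^2 + (y - 4)^2
The x^2 and y^2 terms cancel: 10x + 16y = 25 - 20 = 5
Simplify: 10x + 16y = 5
Locus: Perpendicular bisector of the segment from (-2, -4) to (3, 4): the line 10x + 16y = 5


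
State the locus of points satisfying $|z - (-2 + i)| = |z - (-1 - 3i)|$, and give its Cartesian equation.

|z - z1| = |z - z2| means z is equidistant from z1 and z2,
i.e. the perpendicular bisector of the segment from (-2, 1) to (-1, -3) (midpoint (-3/2, -1)).
With z = x + yi, square both sides:
(x - (-2))^2 + (y - 1)^2 = (x - (-1))^2 + (y - (-3))^2
The x^2 and y^2 terms cancel: 2x + (-8)y = 10 - 5 = 5
Simplify: 2x - 8y = 5
Locus: Perpendicular bisector of the segment from (-2, 1) to (-1, -3): the line 2x - 8y = 5


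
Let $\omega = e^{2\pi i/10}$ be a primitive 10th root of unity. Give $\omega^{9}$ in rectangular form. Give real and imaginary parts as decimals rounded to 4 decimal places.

ω^9 = e^(2πi·9/10) = e^(i·9π/5)
= cos(9π/5) + i sin(9π/5)
= 0.8090 - 0.5878i


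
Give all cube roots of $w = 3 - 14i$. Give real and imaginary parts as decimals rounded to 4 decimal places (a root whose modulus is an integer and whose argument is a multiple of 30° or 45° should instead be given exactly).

|w| = sqrt(205) ≈ 14.317821, arg(w) ≈ 282.094757°
Root modulus = sqrt(205)^(1/3) ≈ 2.428244
Root arguments: θ_k = (arg(w) + 360°k)/3 for k = 0, 1, ..., 2
Compute each root as (root modulus)(cos θ_k + i sin θ_k) using full-precision intermediates, then round to 4 decimal places.
Roots: -0.1707 + 2.4222i, -2.0124 - 1.3590i, 2.1831 - 1.0633i


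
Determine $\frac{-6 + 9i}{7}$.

Divisor is real, so divide each part by 7:
= -6/7 + (9/7)i


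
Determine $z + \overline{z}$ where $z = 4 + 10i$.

z + conjugate(z) = (a + bi) + (a - bi) = 2a
= 2 * 4 = 8


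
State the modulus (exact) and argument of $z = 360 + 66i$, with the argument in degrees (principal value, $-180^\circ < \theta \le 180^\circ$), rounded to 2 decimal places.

|z| = sqrt(360^2 + 66^2) = 366
arg(z) = arctan(b/a) = arctan(66/360) (quadrant-adjusted) = 10.39°


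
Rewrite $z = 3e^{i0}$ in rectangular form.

a = r cos θ = 3 * 1 = 3
b = r sin θ = 3 * 0 = 0
z = 3


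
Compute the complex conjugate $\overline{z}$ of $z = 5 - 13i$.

If z = a + bi, then conjugate(z) = a - bi
conjugate(5 - 13i) = 5 + 13i


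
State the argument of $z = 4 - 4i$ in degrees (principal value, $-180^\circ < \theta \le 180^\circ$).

θ = arctan(b/a) = arctan(-4/4) (quadrant-adjusted) = -45°


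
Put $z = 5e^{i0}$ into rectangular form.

a = r cos θ = 5 * 1 = 5
b = r sin θ = 5 * 0 = 0
z = 5


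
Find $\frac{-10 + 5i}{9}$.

Divisor is real, so divide each part by 9:
= -10/9 + (5/9)i


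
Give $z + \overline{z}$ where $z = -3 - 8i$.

z + conjugate(z) = (a + bi) + (a - bi) = 2a
= 2 * (-3) = -6


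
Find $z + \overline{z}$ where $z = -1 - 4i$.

z + conjugate(z) = (a + bi) + (a - bi) = 2a
= 2 * (-1) = -2


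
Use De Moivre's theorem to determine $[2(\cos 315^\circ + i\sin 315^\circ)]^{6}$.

By De Moivre: z^n = r^n(cos(nθ) + i sin(nθ))
= 2^6(cos(6*315°) + i sin(6*315°))
= 64(cos 90° + i sin 90°)
= 64i


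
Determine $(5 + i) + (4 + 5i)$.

(5 + 4) + (1 + 5)i = 9 + 6i


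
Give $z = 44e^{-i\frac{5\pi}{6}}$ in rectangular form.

a = r cos θ = 44 * -sqrt(3)/2 = -22*sqrt(3)
b = r sin θ = 44 * -1/2 = -22
z = -22*sqrt(3) - 22i


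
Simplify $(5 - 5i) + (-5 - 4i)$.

(5 + (-5)) + (-5 + (-4))i = -9i


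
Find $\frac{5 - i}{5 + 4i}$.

Multiply numerator and denominator by conjugate (5 - 4i):
= (5 - i)(5 - 4i) / (5^2 + 4^2)
= (21 - 25i) / 41
= 21/41 - (25/41)i


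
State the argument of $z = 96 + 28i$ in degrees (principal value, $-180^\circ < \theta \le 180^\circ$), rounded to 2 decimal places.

θ = arctan(b/a) = arctan(28/96) (quadrant-adjusted) = 16.26°


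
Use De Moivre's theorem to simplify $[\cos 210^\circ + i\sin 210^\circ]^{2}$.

By De Moivre: z^n = r^n(cos(nθ) + i sin(nθ))
= 1^2(cos(2*210°) + i sin(2*210°))
= 1(cos 60° + i sin 60°)
= 1/2 + (sqrt(3)/2)i


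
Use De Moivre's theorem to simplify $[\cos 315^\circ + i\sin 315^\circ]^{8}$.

By De Moivre: z^n = r^n(cos(nθ) + i sin(nθ))
= 1^8(cos(8*315°) + i sin(8*315°))
= 1(cos 0° + i sin 0°)
= 1


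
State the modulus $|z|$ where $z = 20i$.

|z| = sqrt(a^2 + b^2) = sqrt(0^2 + 20^2) = sqrt(400) = 20


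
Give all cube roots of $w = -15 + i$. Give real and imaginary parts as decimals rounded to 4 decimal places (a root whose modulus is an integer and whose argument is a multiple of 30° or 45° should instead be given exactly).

|w| = sqrt(226) ≈ 15.033296, arg(w) ≈ 176.185925°
Root modulus = sqrt(226)^(1/3) ≈ 2.468036
Root arguments: θ_k = (arg(w) + 360°k)/3 for k = 0, 1, ..., 2
Compute each root as (root modulus)(cos θ_k + i sin θ_k) using full-precision intermediates, then round to 4 decimal places.
Roots: 1.2811 + 2.1095i, -2.4674 + 0.0548i, 1.1863 - 2.1642i


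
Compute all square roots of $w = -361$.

|w| = 361, arg(w) = 180°
Root modulus = 361^(1/2) = 19
Root arguments: θ_k = (180° + 360°k)/2 for k = 0, 1, ..., 1
Roots: 19i, -19i


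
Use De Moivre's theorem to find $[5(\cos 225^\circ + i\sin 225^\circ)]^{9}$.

By De Moivre: z^n = r^n(cos(nθ) + i sin(nθ))
= 5^9(cos(9*225°) + i sin(9*225°))
= 1953125(cos 225° + i sin 225°)
= -1953125*sqrt(2)/2 - (1953125*sqrt(2)/2)i


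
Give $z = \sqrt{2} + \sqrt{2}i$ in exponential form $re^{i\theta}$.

r = |z| = sqrt((sqrt(2))^2 + (sqrt(2))^2) = sqrt(2 + 2) = sqrt(4) = 2
θ = arctan(b/a) = arctan(1.4142/1.4142) (quadrant-adjusted) = 45° = π/4
z = 2e^(i*π/4)


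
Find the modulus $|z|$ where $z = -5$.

|z| = sqrt(a^2 + b^2) = sqrt((-5)^2 + 0^2) = sqrt(25) = 5


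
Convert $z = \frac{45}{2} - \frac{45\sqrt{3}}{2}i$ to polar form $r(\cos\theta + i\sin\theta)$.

r = |z| = sqrt(a^2 + b^2) = sqrt((45/2)^2 + (-45*sqrt(3)/2)^2) = sqrt(2025/4 + 6075/4) = sqrt(2025) = 45
θ = arctan(b/a) = arctan(-38.9711/22.5) (quadrant-adjusted) = 300°
z = 45(cos 300° + i sin 300°)


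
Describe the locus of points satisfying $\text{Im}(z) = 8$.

Im(z) = y where z = x + yi; the equation y = 8 is satisfied by all points with that y-coordinate
Locus: Horizontal line y = 8


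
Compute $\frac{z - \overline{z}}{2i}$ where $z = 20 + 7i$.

z - conjugate(z) = 2bi
(z - conjugate(z))/(2i) = 2bi/(2i) = b = 7


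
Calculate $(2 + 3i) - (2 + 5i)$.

(2 - 2) + (3 - 5)i = -2i


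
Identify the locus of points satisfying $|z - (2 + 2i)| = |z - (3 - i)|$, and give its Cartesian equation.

|z - z1| = |z - z2| means z is equidistant from z1 and z2,
i.e. the perpendicular bisector of the segment from (2, 2) to (3, -1) (midpoint (5/2, 1/2)).
With z = x + yi, square both sides:
(x - 2)^2 + (y - 2)^2 = (x - 3)^2 + (y - (-1))^2
The x^2 and y^2 terms cancel: 2x + (-6)y = 10 - 8 = 2
Simplify: x - 3y = 1
Locus: Perpendicular bisector of the segment from (2, 2) to (3, -1): the line x - 3y = 1


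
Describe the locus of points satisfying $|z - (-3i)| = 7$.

|z - z0| = r describes a circle centered at z0 with radius r
Here z0 = -3i and r = 7
Locus: Circle centered at (0, -3) with radius 7


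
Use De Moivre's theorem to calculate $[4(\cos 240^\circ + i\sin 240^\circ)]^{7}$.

By De Moivre: z^n = r^n(cos(nθ) + i sin(nθ))
= 4^7(cos(7*240°) + i sin(7*240°))
= 16384(cos 240° + i sin 240°)
= -8192 - 8192*sqrt(3)i


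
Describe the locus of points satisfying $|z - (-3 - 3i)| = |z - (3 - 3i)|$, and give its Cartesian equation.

|z - z1| = |z - z2| means z is equidistant from z1 and z2,
i.e. the perpendicular bisector of the segment from (-3, -3) to (3, -3) (midpoint (0, -3)).
With z = x + yi, square both sides:
(x - (-3))^2 + (y - (-3))^2 = (x - 3)^2 + (y - (-3))^2
The x^2 and y^2 terms cancel: 12x + 0y = 18 - 18 = 0
Simplify: x = 0
Locus: Perpendicular bisector of the segment from (-3, -3) to (3, -3): the line x = 0


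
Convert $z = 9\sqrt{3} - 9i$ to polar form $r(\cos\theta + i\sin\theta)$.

r = |z| = sqrt(a^2 + b^2) = sqrt((9*sqrt(3))^2 + (-9)^2) = sqrt(243 + 81) = sqrt(324) = 18
θ = arctan(b/a) = arctan(-9/15.5885) (quadrant-adjusted) = 330°
z = 18(cos 330° + i sin 330°)


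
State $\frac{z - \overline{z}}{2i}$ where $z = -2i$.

z - conjugate(z) = 2bi
(z - conjugate(z))/(2i) = 2bi/(2i) = b = -2


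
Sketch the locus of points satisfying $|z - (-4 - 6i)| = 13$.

|z - z0| = r describes a circle centered at z0 with radius r
Here z0 = -4 - 6i and r = 13
Locus: Circle centered at (-4, -6) with radius 13


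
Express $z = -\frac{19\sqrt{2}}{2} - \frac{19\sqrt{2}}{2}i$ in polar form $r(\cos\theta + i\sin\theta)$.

r = |z| = sqrt(a^2 + b^2) = sqrt((-19*sqrt(2)/2)^2 + (-19*sqrt(2)/2)^2) = sqrt(361/2 + 361/2) = sqrt(361) = 19
θ = arctan(b/a) = arctan(-13.435/-13.435) (quadrant-adjusted) = 225°
z = 19(cos 225° + i sin 225°)


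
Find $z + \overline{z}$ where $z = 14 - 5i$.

z + conjugate(z) = (a + bi) + (a - bi) = 2a
= 2 * 14 = 28


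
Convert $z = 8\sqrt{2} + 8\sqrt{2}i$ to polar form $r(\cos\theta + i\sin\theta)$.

r = |z| = sqrt(a^2 + b^2) = sqrt((8*sqrt(2))^2 + (8*sqrt(2))^2) = sqrt(128 + 128) = sqrt(256) = 16
θ = arctan(b/a) = arctan(11.3137/11.3137) (quadrant-adjusted) = 45°
z = 16(cos 45° + i sin 45°)


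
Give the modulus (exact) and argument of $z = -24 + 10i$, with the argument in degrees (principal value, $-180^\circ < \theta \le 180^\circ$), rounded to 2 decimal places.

|z| = sqrt((-24)^2 + 10^2) = 26
arg(z) = arctan(b/a) = arctan(10/-24) (quadrant-adjusted) = 157.38°


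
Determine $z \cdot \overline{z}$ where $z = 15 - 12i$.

z * conjugate(z) = |z|^2 = a^2 + b^2
= 15^2 + (-12)^2 = 369


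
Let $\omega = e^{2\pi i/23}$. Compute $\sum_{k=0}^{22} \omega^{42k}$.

Let ζ = ω^42 = e^(2πi·42/23). Since 23 ∤ 42, ζ ≠ 1.
Sum = Σ_{k=0}^{22} ζ^k = (ζ^23 - 1)/(ζ - 1) = (ω^{42·23} - 1)/(ζ - 1) = (1 - 1)/(ζ - 1) = 0


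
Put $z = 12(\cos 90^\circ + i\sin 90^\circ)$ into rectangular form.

a = r cos θ = 12 * 0 = 0
b = r sin θ = 12 * 1 = 12
z = 12i


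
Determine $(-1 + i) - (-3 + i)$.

(-1 - (-3)) + (1 - 1)i = 2


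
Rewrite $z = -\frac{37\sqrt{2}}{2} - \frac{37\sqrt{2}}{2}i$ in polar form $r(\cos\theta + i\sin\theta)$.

r = |z| = sqrt(a^2 + b^2) = sqrt((-37*sqrt(2)/2)^2 + (-37*sqrt(2)/2)^2) = sqrt(1369/2 + 1369/2) = sqrt(1369) = 37
θ = arctan(b/a) = arctan(-26.163/-26.163) (quadrant-adjusted) = 225°
z = 37(cos 225° + i sin 225°)


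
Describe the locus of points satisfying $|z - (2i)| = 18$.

|z - z0| = r describes a circle centered at z0 with radius r
Here z0 = 2i and r = 18
Locus: Circle centered at (0, 2) with radius 18


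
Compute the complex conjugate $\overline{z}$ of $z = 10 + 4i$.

If z = a + bi, then conjugate(z) = a - bi
conjugate(10 + 4i) = 10 - 4i


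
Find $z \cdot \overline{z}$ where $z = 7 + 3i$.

z * conjugate(z) = |z|^2 = a^2 + b^2
= 7^2 + 3^2 = 58


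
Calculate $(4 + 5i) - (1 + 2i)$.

(4 - 1) + (5 - 2)i = 3 + 3i


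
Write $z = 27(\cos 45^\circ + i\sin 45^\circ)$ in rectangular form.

a = r cos θ = 27 * sqrt(2)/2 = 27*sqrt(2)/2
b = r sin θ = 27 * sqrt(2)/2 = 27*sqrt(2)/2
z = 27*sqrt(2)/2 + (27*sqrt(2)/2)i


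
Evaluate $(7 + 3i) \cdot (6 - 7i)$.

(a1*a2 - b1*b2) + (a1*b2 + b1*a2)i
= (42 - (-21)) + (-49 + 18)i
= 63 - 31i


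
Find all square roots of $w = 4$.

|w| = 4, arg(w) = 0°
Root modulus = 4^(1/2) = 2
Root arguments: θ_k = (0° + 360°k)/2 for k = 0, 1, ..., 1
Roots: 2, -2


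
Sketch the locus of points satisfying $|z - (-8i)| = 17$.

|z - z0| = r describes a circle centered at z0 with radius r
Here z0 = -8i and r = 17
Locus: Circle centered at (0, -8) with radius 17


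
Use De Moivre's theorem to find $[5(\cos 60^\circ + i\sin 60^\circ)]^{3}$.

By De Moivre: z^n = r^n(cos(nθ) + i sin(nθ))
= 5^3(cos(3*60°) + i sin(3*60°))
= 125(cos 180° + i sin 180°)
= -125


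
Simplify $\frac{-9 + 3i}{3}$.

Divisor is real, so divide each part by 3:
= -3 + i


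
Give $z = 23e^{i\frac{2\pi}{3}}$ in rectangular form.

a = r cos θ = 23 * -1/2 = -23/2
b = r sin θ = 23 * sqrt(3)/2 = 23*sqrt(3)/2
z = -23/2 + (23*sqrt(3)/2)i


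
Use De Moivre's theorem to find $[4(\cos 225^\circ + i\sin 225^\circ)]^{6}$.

By De Moivre: z^n = r^n(cos(nθ) + i sin(nθ))
= 4^6(cos(6*225°) + i sin(6*225°))
= 4096(cos 270° + i sin 270°)
= -4096i


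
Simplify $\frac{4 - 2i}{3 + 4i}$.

Multiply numerator and denominator by conjugate (3 - 4i):
= (4 - 2i)(3 - 4i) / (3^2 + 4^2)
= (4 - 22i) / 25
= 4/25 - (22/25)i


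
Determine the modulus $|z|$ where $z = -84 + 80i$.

|z| = sqrt(a^2 + b^2) = sqrt((-84)^2 + 80^2) = sqrt(13456) = 116


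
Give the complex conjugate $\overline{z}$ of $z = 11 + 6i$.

If z = a + bi, then conjugate(z) = a - bi
conjugate(11 + 6i) = 11 - 6i


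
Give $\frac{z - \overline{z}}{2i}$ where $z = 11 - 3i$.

z - conjugate(z) = 2bi
(z - conjugate(z))/(2i) = 2bi/(2i) = b = -3


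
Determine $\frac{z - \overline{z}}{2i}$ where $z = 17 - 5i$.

z - conjugate(z) = 2bi
(z - conjugate(z))/(2i) = 2bi/(2i) = b = -5


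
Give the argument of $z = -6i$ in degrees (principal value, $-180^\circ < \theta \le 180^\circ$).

a = 0 and b < 0, so z lies on the negative imaginary axis: θ = -90°


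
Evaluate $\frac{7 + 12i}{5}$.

Divisor is real, so divide each part by 5:
= 7/5 + (12/5)i


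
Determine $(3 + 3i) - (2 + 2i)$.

(3 - 2) + (3 - 2)i = 1 + i


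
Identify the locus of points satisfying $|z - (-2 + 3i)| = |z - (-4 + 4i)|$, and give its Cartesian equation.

|z - z1| = |z - z2| means z is equidistant from z1 and z2,
i.e. the perpendicular bisector of the segment from (-2, 3) to (-4, 4) (midpoint (-3, 7/2)).
With z = x + yi, square both sides:
(x - (-2))^2 + (y - 3)^2 = (x - (-4))^2 + (y - 4)^2
The x^2 and y^2 terms cancel: -4x + 2y = 32 - 13 = 19
Simplify: 4x - 2y = -19
Locus: Perpendicular bisector of the segment from (-2, 3) to (-4, 4): the line 4x - 2y = -19


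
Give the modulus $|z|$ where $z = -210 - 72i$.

|z| = sqrt(a^2 + b^2) = sqrt((-210)^2 + (-72)^2) = sqrt(49284) = 222


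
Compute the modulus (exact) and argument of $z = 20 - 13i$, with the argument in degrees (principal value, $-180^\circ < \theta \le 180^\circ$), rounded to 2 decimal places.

|z| = sqrt(20^2 + (-13)^2) = sqrt(569)
arg(z) = arctan(b/a) = arctan(-13/20) (quadrant-adjusted) = -33.02°


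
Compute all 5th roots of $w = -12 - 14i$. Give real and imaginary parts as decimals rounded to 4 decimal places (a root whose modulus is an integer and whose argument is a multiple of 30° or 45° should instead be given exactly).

|w| = sqrt(340) ≈ 18.439089, arg(w) ≈ 229.398705°
Root modulus = sqrt(340)^(1/5) ≈ 1.791216
Root arguments: θ_k = (arg(w) + 360°k)/5 for k = 0, 1, ..., 4
Compute each root as (root modulus)(cos θ_k + i sin θ_k) using full-precision intermediates, then round to 4 decimal places.
Roots: 1.2470 + 1.2859i, -0.8376 + 1.5833i, -1.7647 - 0.3073i, -0.2530 - 1.7733i, 1.6083 - 0.7886i


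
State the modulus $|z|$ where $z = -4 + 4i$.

|z| = sqrt(a^2 + b^2) = sqrt((-4)^2 + 4^2) = sqrt(32) = sqrt(32)


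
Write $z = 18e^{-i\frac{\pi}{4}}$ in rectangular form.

a = r cos θ = 18 * sqrt(2)/2 = 9*sqrt(2)
b = r sin θ = 18 * -sqrt(2)/2 = -9*sqrt(2)
z = 9*sqrt(2) - 9*sqrt(2)i


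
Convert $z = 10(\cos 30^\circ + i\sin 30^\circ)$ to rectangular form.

a = r cos θ = 10 * sqrt(3)/2 = 5*sqrt(3)
b = r sin θ = 10 * 1/2 = 5
z = 5*sqrt(3) + 5i


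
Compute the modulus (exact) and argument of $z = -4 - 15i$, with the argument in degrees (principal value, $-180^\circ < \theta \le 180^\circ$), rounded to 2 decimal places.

|z| = sqrt((-4)^2 + (-15)^2) = sqrt(241)
arg(z) = arctan(b/a) = arctan(-15/-4) (quadrant-adjusted) = -104.93°


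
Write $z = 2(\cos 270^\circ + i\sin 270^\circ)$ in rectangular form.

a = r cos θ = 2 * 0 = 0
b = r sin θ = 2 * -1 = -2
z = -2i


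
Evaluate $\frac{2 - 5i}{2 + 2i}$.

Multiply numerator and denominator by conjugate (2 - 2i):
= (2 - 5i)(2 - 2i) / (2^2 + 2^2)
= (-6 - 14i) / 8
Divide through by 2: (-3 - 7i) / 4
= -3/4 - (7/4)i


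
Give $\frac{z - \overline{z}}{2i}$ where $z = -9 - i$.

z - conjugate(z) = 2bi
(z - conjugate(z))/(2i) = 2bi/(2i) = b = -1


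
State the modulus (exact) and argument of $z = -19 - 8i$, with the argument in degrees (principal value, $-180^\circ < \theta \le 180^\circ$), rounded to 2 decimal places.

|z| = sqrt((-19)^2 + (-8)^2) = sqrt(425)
arg(z) = arctan(b/a) = arctan(-8/-19) (quadrant-adjusted) = -157.17°


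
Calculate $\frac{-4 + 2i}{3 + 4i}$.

Multiply numerator and denominator by conjugate (3 - 4i):
= (-4 + 2i)(3 - 4i) / (3^2 + 4^2)
= (-4 + 22i) / 25
= -4/25 + (22/25)i


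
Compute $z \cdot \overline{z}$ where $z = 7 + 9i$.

z * conjugate(z) = |z|^2 = a^2 + b^2
= 7^2 + 9^2 = 130


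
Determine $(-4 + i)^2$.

(a + bi)^2 = a^2 - b^2 + 2abi
= (-4)^2 - 1^2 + 2*(-4)*1i
= 15 - 8i


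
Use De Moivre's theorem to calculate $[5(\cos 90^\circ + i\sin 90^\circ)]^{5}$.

By De Moivre: z^n = r^n(cos(nθ) + i sin(nθ))
= 5^5(cos(5*90°) + i sin(5*90°))
= 3125(cos 90° + i sin 90°)
= 3125i


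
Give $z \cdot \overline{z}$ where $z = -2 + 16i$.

z * conjugate(z) = |z|^2 = a^2 + b^2
= (-2)^2 + 16^2 = 260


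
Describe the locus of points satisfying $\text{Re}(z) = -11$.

Re(z) = x where z = x + yi; the equation x = -11 is satisfied by all points with that x-coordinate
Locus: Vertical line x = -11


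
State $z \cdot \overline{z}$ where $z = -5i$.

z * conjugate(z) = |z|^2 = a^2 + b^2
= 0^2 + (-5)^2 = 25


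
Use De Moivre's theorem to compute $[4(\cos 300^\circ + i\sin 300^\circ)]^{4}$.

By De Moivre: z^n = r^n(cos(nθ) + i sin(nθ))
= 4^4(cos(4*300°) + i sin(4*300°))
= 256(cos 120° + i sin 120°)
= -128 + 128*sqrt(3)i


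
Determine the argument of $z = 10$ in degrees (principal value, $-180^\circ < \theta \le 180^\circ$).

b = 0 and a > 0, so z lies on the positive real axis: θ = 0°


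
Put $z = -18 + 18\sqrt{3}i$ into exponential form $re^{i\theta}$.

r = |z| = sqrt((-18)^2 + (18*sqrt(3))^2) = sqrt(324 + 972) = sqrt(1296) = 36
θ = arctan(b/a) = arctan(31.1769/-18) (quadrant-adjusted) = 120° = 2π/3
z = 36e^(i*2π/3)


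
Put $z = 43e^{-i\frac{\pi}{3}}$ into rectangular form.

a = r cos θ = 43 * 1/2 = 43/2
b = r sin θ = 43 * -sqrt(3)/2 = -43*sqrt(3)/2
z = 43/2 - (43*sqrt(3)/2)i


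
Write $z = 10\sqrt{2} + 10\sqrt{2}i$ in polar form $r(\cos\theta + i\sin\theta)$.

r = |z| = sqrt(a^2 + b^2) = sqrt((10*sqrt(2))^2 + (10*sqrt(2))^2) = sqrt(200 + 200) = sqrt(400) = 20
θ = arctan(b/a) = arctan(14.1421/14.1421) (quadrant-adjusted) = 45°
z = 20(cos 45° + i sin 45°)


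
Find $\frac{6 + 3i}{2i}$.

Multiply numerator and denominator by conjugate (-2i):
= (6 + 3i)(-2i) / (0^2 + 2^2)
= (6 - 12i) / 4
Divide through by 2: (3 - 6i) / 2
= 3/2 - 3i


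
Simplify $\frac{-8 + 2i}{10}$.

Divisor is real, so divide each part by 10:
= -4/5 + (1/5)i


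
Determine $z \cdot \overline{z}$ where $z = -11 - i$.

z * conjugate(z) = |z|^2 = a^2 + b^2
= (-11)^2 + (-1)^2 = 122


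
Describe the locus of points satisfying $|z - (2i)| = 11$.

|z - z0| = r describes a circle centered at z0 with radius r
Here z0 = 2i and r = 11
Locus: Circle centered at (0, 2) with radius 11


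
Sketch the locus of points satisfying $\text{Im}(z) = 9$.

Im(z) = y where z = x + yi; the equation y = 9 is satisfied by all points with that y-coordinate
Locus: Horizontal line y = 9


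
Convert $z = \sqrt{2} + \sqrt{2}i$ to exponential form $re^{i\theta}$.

r = |z| = sqrt((sqrt(2))^2 + (sqrt(2))^2) = sqrt(2 + 2) = sqrt(4) = 2
θ = arctan(b/a) = arctan(1.4142/1.4142) (quadrant-adjusted) = 45° = π/4
z = 2e^(i*π/4)


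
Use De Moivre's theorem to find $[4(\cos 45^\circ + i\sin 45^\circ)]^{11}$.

By De Moivre: z^n = r^n(cos(nθ) + i sin(nθ))
= 4^11(cos(11*45°) + i sin(11*45°))
= 4194304(cos 135° + i sin 135°)
= -2097152*sqrt(2) + 2097152*sqrt(2)i


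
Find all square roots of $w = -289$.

|w| = 289, arg(w) = 180°
Root modulus = 289^(1/2) = 17
Root arguments: θ_k = (180° + 360°k)/2 for k = 0, 1, ..., 1
Roots: 17i, -17i


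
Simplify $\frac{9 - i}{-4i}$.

Multiply numerator and denominator by conjugate (4i):
= (9 - i)(4i) / (0^2 + (-4)^2)
= (4 + 36i) / 16
Divide through by 4: (1 + 9i) / 4
= 1/4 + (9/4)i


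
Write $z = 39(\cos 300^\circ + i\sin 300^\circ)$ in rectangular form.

a = r cos θ = 39 * 1/2 = 39/2
b = r sin θ = 39 * -sqrt(3)/2 = -39*sqrt(3)/2
z = 39/2 - (39*sqrt(3)/2)i


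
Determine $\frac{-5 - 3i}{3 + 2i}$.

Multiply numerator and denominator by conjugate (3 - 2i):
= (-5 - 3i)(3 - 2i) / (3^2 + 2^2)
= (-21 + i) / 13
= -21/13 + (1/13)i


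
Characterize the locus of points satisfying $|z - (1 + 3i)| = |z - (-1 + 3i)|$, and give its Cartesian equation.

|z - z1| = |z - z2| means z is equidistant from z1 and z2,
i.e. the perpendicular bisector of the segment from (1, 3) to (-1, 3) (midpoint (0, 3)).
With z = x + yi, square both sides:
(x - 1)^2 + (y - 3)^2 = (x - (-1))^2 + (y - 3)^2
The x^2 and y^2 terms cancel: -4x + 0y = 10 - 10 = 0
Simplify: x = 0
Locus: Perpendicular bisector of the segment from (1, 3) to (-1, 3): the line x = 0


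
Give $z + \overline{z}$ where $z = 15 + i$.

z + conjugate(z) = (a + bi) + (a - bi) = 2a
= 2 * 15 = 30


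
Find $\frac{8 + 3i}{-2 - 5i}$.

Multiply numerator and denominator by conjugate (-2 + 5i):
= (8 + 3i)(-2 + 5i) / ((-2)^2 + (-5)^2)
= (-31 + 34i) / 29
= -31/29 + (34/29)i


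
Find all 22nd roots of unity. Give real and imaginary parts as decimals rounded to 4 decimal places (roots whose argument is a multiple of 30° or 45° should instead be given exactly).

ω_k = e^(2πik/22) = cos(2πk/22) + i sin(2πk/22) for k = 0, 1, ..., 21
Roots: 1, 0.9595 + 0.2817i, 0.8413 + 0.5406i, 0.6549 + 0.7557i, 0.4154 + 0.9096i, 0.1423 + 0.9898i, -0.1423 + 0.9898i, -0.4154 + 0.9096i, -0.6549 + 0.7557i, -0.8413 + 0.5406i, -0.9595 + 0.2817i, -1, -0.9595 - 0.2817i, -0.8413 - 0.5406i, -0.6549 - 0.7557i, -0.4154 - 0.9096i, -0.1423 - 0.9898i, 0.1423 - 0.9898i, 0.4154 - 0.9096i, 0.6549 - 0.7557i, 0.8413 - 0.5406i, 0.9595 - 0.2817i


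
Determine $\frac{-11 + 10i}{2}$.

Divisor is real, so divide each part by 2:
= -11/2 + 5i


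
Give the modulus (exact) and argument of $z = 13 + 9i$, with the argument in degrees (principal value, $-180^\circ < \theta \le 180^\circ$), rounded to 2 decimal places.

|z| = sqrt(13^2 + 9^2) = sqrt(250)
arg(z) = arctan(b/a) = arctan(9/13) (quadrant-adjusted) = 34.70°


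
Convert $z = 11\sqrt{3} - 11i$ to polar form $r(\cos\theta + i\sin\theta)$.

r = |z| = sqrt(a^2 + b^2) = sqrt((11*sqrt(3))^2 + (-11)^2) = sqrt(363 + 121) = sqrt(484) = 22
θ = arctan(b/a) = arctan(-11/19.0526) (quadrant-adjusted) = 330°
z = 22(cos 330° + i sin 330°)


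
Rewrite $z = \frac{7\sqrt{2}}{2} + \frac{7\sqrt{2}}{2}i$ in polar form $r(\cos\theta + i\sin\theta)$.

r = |z| = sqrt(a^2 + b^2) = sqrt((7*sqrt(2)/2)^2 + (7*sqrt(2)/2)^2) = sqrt(49/2 + 49/2) = sqrt(49) = 7
θ = arctan(b/a) = arctan(4.9497/4.9497) (quadrant-adjusted) = 45°
z = 7(cos 45° + i sin 45°)


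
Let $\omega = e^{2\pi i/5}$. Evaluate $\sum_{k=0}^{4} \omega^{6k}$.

Let ζ = ω^6 = e^(2πi·6/5). Since 5 ∤ 6, ζ ≠ 1.
Sum = Σ_{k=0}^{4} ζ^k = (ζ^5 - 1)/(ζ - 1) = (ω^{6·5} - 1)/(ζ - 1) = (1 - 1)/(ζ - 1) = 0


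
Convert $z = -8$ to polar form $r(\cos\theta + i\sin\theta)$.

r = |z| = sqrt(a^2 + b^2) = sqrt((-8)^2 + (0)^2) = sqrt(64 + 0) = sqrt(64) = 8
b = 0 and a < 0, so z lies on the negative real axis: θ = 180°
z = 8(cos 180° + i sin 180°)


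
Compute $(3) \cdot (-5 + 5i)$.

(a1*a2 - b1*b2) + (a1*b2 + b1*a2)i
= (-15 - 0) + (15 + 0)i
= -15 + 15i


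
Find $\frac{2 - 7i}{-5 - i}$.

Multiply numerator and denominator by conjugate (-5 + i):
= (2 - 7i)(-5 + i) / ((-5)^2 + (-1)^2)
= (-3 + 37i) / 26
= -3/26 + (37/26)i


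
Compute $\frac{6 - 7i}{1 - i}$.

Multiply numerator and denominator by conjugate (1 + i):
= (6 - 7i)(1 + i) / (1^2 + (-1)^2)
= (13 - i) / 2
= 13/2 - (1/2)i


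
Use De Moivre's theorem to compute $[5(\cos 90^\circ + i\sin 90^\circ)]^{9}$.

By De Moivre: z^n = r^n(cos(nθ) + i sin(nθ))
= 5^9(cos(9*90°) + i sin(9*90°))
= 1953125(cos 90° + i sin 90°)
= 1953125i


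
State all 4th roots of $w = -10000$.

|w| = 10000, arg(w) = 180°
Root modulus = 10000^(1/4) = 10
Root arguments: θ_k = (180° + 360°k)/4 for k = 0, 1, ..., 3
Roots: 5*sqrt(2) + 5*sqrt(2)i, -5*sqrt(2) + 5*sqrt(2)i, -5*sqrt(2) - 5*sqrt(2)i, 5*sqrt(2) - 5*sqrt(2)i


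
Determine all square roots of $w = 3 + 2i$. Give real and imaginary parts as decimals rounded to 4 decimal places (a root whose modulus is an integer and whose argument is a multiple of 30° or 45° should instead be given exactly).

|w| = sqrt(13) ≈ 3.605551, arg(w) ≈ 33.690068°
Root modulus = sqrt(13)^(1/2) ≈ 1.898829
Root arguments: θ_k = (arg(w) + 360°k)/2 for k = 0, 1, ..., 1
Compute each root as (root modulus)(cos θ_k + i sin θ_k) using full-precision intermediates, then round to 4 decimal places.
Roots: 1.8174 + 0.5503i, -1.8174 - 0.5503i


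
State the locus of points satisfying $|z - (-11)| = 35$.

|z - z0| = r describes a circle centered at z0 with radius r
Here z0 = -11 and r = 35
Locus: Circle centered at (-11, 0) with radius 35


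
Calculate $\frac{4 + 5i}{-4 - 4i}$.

Multiply numerator and denominator by conjugate (-4 + 4i):
= (4 + 5i)(-4 + 4i) / ((-4)^2 + (-4)^2)
= (-36 - 4i) / 32
Divide through by 4: (-9 - i) / 8
= -9/8 - (1/8)i


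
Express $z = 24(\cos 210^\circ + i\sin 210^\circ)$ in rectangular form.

a = r cos θ = 24 * -sqrt(3)/2 = -12*sqrt(3)
b = r sin θ = 24 * -1/2 = -12
z = -12*sqrt(3) - 12i


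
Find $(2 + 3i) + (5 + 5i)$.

(2 + 5) + (3 + 5)i = 7 + 8i


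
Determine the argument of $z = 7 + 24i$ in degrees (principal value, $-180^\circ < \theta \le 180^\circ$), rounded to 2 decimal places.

θ = arctan(b/a) = arctan(24/7) (quadrant-adjusted) = 73.74°


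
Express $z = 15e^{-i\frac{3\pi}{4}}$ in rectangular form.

a = r cos θ = 15 * -sqrt(2)/2 = -15*sqrt(2)/2
b = r sin θ = 15 * -sqrt(2)/2 = -15*sqrt(2)/2
z = -15*sqrt(2)/2 - (15*sqrt(2)/2)i


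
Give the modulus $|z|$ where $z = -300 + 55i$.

|z| = sqrt(a^2 + b^2) = sqrt((-300)^2 + 55^2) = sqrt(93025) = 305


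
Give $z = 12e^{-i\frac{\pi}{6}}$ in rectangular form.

a = r cos θ = 12 * sqrt(3)/2 = 6*sqrt(3)
b = r sin θ = 12 * -1/2 = -6
z = 6*sqrt(3) - 6i


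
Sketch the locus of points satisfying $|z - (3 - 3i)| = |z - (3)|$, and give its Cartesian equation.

|z - z1| = |z - z2| means z is equidistant from z1 and z2,
i.e. the perpendicular bisector of the segment from (3, -3) to (3, 0) (midpoint (3, -3/2)).
With z = x + yi, square both sides:
(x - 3)^2 + (y - (-3))^2 = (x - 3)^2 + (y - 0)^2
The x^2 and y^2 terms cancel: 0x + 6y = 9 - 18 = -9
Simplify: y = -3/2
Locus: Perpendicular bisector of the segment from (3, -3) to (3, 0): the line y = -3/2


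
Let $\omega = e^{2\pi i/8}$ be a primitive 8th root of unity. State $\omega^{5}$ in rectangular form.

ω^5 = e^(2πi·5/8) = e^(i·5π/4)
= cos(5π/4) + i sin(5π/4)
= -sqrt(2)/2 - (sqrt(2)/2)i


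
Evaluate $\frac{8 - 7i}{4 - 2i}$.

Multiply numerator and denominator by conjugate (4 + 2i):
= (8 - 7i)(4 + 2i) / (4^2 + (-2)^2)
= (46 - 12i) / 20
Divide through by 2: (23 - 6i) / 10
= 23/10 - (3/5)i


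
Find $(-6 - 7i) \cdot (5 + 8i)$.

(a1*a2 - b1*b2) + (a1*b2 + b1*a2)i
= (-30 - (-56)) + (-48 + (-35))i
= 26 - 83i


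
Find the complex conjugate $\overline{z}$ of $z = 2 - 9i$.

If z = a + bi, then conjugate(z) = a - bi
conjugate(2 - 9i) = 2 + 9i


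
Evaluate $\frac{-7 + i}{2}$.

Divisor is real, so divide each part by 2:
= -7/2 + (1/2)i


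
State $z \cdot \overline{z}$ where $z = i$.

z * conjugate(z) = |z|^2 = a^2 + b^2
= 0^2 + 1^2 = 1


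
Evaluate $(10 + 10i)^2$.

(a + bi)^2 = a^2 - b^2 + 2abi
= 10^2 - 10^2 + 2*10*10i
= 200i


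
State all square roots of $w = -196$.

|w| = 196, arg(w) = 180°
Root modulus = 196^(1/2) = 14
Root arguments: θ_k = (180° + 360°k)/2 for k = 0, 1, ..., 1
Roots: 14i, -14i


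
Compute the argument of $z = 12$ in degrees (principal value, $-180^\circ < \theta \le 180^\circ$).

b = 0 and a > 0, so z lies on the positive real axis: θ = 0°


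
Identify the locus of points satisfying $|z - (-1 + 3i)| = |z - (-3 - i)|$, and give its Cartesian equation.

|z - z1| = |z - z2| means z is equidistant from z1 and z2,
i.e. the perpendicular bisector of the segment from (-1, 3) to (-3, -1) (midpoint (-2, 1)).
With z = x + yi, square both sides:
(x - (-1))^2 + (y - 3)^2 = (x - (-3))^2 + (y - (-1))^2
The x^2 and y^2 terms cancel: -4x + (-8)y = 10 - 10 = 0
Simplify: x + 2y = 0
Locus: Perpendicular bisector of the segment from (-1, 3) to (-3, -1): the line x + 2y = 0


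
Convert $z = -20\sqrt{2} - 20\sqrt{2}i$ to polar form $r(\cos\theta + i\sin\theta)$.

r = |z| = sqrt(a^2 + b^2) = sqrt((-20*sqrt(2))^2 + (-20*sqrt(2))^2) = sqrt(800 + 800) = sqrt(1600) = 40
θ = arctan(b/a) = arctan(-28.2843/-28.2843) (quadrant-adjusted) = 225°
z = 40(cos 225° + i sin 225°)


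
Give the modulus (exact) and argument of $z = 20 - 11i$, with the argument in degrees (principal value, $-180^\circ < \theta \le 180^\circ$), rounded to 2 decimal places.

|z| = sqrt(20^2 + (-11)^2) = sqrt(521)
arg(z) = arctan(b/a) = arctan(-11/20) (quadrant-adjusted) = -28.81°


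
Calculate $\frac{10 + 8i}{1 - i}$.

Multiply numerator and denominator by conjugate (1 + i):
= (10 + 8i)(1 + i) / (1^2 + (-1)^2)
= (2 + 18i) / 2
= 1 + 9i


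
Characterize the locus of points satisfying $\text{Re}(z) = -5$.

Re(z) = x where z = x + yi; the equation x = -5 is satisfied by all points with that x-coordinate
Locus: Vertical line x = -5


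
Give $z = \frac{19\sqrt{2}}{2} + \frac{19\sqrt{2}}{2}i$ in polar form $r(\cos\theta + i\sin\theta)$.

r = |z| = sqrt(a^2 + b^2) = sqrt((19*sqrt(2)/2)^2 + (19*sqrt(2)/2)^2) = sqrt(361/2 + 361/2) = sqrt(361) = 19
θ = arctan(b/a) = arctan(13.435/13.435) (quadrant-adjusted) = 45°
z = 19(cos 45° + i sin 45°)


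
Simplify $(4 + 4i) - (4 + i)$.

(4 - 4) + (4 - 1)i = 3i


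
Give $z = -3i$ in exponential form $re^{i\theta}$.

r = |z| = sqrt((0)^2 + (-3)^2) = sqrt(0 + 9) = sqrt(9) = 3
a = 0 and b < 0, so z lies on the negative imaginary axis: θ = -90° = -π/2
z = 3e^(-i*π/2)


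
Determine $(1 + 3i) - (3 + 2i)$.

(1 - 3) + (3 - 2)i = -2 + i


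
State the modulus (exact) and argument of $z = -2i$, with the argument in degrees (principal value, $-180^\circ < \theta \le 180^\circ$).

|z| = sqrt(0^2 + (-2)^2) = 2
a = 0 and b < 0, so z lies on the negative imaginary axis: arg(z) = -90°


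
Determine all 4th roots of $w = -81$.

|w| = 81, arg(w) = 180°
Root modulus = 81^(1/4) = 3
Root arguments: θ_k = (180° + 360°k)/4 for k = 0, 1, ..., 3
Roots: 3*sqrt(2)/2 + (3*sqrt(2)/2)i, -3*sqrt(2)/2 + (3*sqrt(2)/2)i, -3*sqrt(2)/2 - (3*sqrt(2)/2)i, 3*sqrt(2)/2 - (3*sqrt(2)/2)i


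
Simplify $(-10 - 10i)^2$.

(a + bi)^2 = a^2 - b^2 + 2abi
= (-10)^2 - (-10)^2 + 2*(-10)*(-10)i
= 200i


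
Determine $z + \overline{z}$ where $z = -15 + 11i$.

z + conjugate(z) = (a + bi) + (a - bi) = 2a
= 2 * (-15) = -30


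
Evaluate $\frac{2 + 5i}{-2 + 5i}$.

Multiply numerator and denominator by conjugate (-2 - 5i):
= (2 + 5i)(-2 - 5i) / ((-2)^2 + 5^2)
= (21 - 20i) / 29
= 21/29 - (20/29)i


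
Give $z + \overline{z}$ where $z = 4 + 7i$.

z + conjugate(z) = (a + bi) + (a - bi) = 2a
= 2 * 4 = 8


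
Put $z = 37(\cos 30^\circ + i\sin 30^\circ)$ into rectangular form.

a = r cos θ = 37 * sqrt(3)/2 = 37*sqrt(3)/2
b = r sin θ = 37 * 1/2 = 37/2
z = 37*sqrt(3)/2 + (37/2)i


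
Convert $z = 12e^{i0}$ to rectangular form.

a = r cos θ = 12 * 1 = 12
b = r sin θ = 12 * 0 = 0
z = 12


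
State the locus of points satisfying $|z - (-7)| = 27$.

|z - z0| = r describes a circle centered at z0 with radius r
Here z0 = -7 and r = 27
Locus: Circle centered at (-7, 0) with radius 27


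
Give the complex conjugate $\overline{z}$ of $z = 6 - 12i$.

If z = a + bi, then conjugate(z) = a - bi
conjugate(6 - 12i) = 6 + 12i
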